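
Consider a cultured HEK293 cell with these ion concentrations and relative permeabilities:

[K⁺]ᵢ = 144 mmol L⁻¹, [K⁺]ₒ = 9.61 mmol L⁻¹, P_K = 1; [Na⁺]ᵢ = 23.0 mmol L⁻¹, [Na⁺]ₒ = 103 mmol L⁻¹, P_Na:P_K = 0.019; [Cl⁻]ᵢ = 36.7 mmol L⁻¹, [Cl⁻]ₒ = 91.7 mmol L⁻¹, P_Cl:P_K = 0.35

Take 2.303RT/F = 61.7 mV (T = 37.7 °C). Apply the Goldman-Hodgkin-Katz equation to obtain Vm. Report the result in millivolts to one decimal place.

-53.0 mV

Vm = 61.7 · log₁₀[(Σ P·[cation]ₒ + Σ P·[anion]ᵢ) / (Σ P·[cation]ᵢ + Σ P·[anion]ₒ)]
Numerator = 1×9.61 + 0.019×103 + 0.35×36.7 = 24.41
Denominator = 1×144 + 0.019×23.0 + 0.35×91.7 = 176.5
Vm = 61.7 · log₁₀(0.13829) = 61.7 × (-0.8592) = -53.01 mV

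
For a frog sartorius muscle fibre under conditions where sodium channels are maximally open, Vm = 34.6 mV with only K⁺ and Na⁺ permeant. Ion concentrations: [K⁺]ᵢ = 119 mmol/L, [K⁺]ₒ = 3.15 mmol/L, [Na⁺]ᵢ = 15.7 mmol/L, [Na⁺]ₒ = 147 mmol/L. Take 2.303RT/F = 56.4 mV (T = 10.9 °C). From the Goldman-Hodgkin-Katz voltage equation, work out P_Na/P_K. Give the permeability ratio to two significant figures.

5.9

Let α = P_Na/P_K. GHK: Vm = 56.4·log₁₀[(Kₒ + α·Naₒ)/(Kᵢ + α·Naᵢ)].
10^(Vm/56.4) = 10^(34.6/56.4) = 4.1065
So 4.1065·(Kᵢ + α·Naᵢ) = Kₒ + α·Naₒ → α = (4.1065·119.0 − 3.15) / (147.0 − 4.1065·15.7)
α = (488.7 − 3.15) / (147.0 − 64.47) = 485.5/82.53 = 5.883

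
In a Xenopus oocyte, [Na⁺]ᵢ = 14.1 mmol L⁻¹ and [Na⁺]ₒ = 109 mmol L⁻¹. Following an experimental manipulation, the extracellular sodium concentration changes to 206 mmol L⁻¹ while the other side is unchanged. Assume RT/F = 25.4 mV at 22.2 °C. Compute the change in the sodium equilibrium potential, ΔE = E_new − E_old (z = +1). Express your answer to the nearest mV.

E_old = (25.4/1)·ln(109/14.1) = 51.95 mV
E_new = (25.4/1)·ln(206/14.1) = 68.12 mV
ΔE = 68.12 − (51.95) = 16.17 mV

16 mV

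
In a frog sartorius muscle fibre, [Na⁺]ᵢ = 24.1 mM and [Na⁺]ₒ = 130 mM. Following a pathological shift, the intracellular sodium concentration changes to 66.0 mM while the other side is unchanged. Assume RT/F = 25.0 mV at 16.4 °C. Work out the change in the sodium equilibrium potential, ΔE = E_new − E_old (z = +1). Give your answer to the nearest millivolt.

-25 mV

E_old = (25.0/1)·ln(130/24.1) = 42.13 mV
E_new = (25.0/1)·ln(130/66.0) = 16.95 mV
ΔE = 16.95 − (42.13) = -25.19 mV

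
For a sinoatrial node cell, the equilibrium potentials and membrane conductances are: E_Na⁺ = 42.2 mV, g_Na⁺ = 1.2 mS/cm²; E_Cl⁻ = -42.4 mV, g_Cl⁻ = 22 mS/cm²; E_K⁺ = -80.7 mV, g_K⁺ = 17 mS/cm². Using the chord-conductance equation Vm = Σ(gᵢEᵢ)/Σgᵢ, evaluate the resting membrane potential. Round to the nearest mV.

Σ gᵢEᵢ = 1.2·(42.2) + 22·(-42.4) + 17·(-80.7) = -2254.06
Σ gᵢ = 1.2 + 22 + 17 = 40.2
Vm = -2254.06 / 40.2 = -56.07 mV

-56 mV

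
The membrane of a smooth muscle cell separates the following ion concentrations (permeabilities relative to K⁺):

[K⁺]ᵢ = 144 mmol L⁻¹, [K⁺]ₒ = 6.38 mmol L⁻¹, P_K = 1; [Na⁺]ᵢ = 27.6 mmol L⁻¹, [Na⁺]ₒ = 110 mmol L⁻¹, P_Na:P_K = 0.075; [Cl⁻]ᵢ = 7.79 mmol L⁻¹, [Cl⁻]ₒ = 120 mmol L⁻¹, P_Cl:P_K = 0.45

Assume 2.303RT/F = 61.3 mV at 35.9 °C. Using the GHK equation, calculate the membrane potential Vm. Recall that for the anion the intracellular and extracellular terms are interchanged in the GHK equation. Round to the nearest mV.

Vm = 61.3 · log₁₀[(Σ P·[cation]ₒ + Σ P·[anion]ᵢ) / (Σ P·[cation]ᵢ + Σ P·[anion]ₒ)]
Numerator = 1×6.38 + 0.075×110 + 0.45×7.79 = 18.14
Denominator = 1×144 + 0.075×27.6 + 0.45×120 = 200.1
Vm = 61.3 · log₁₀(0.090646) = 61.3 × (-1.0427) = -63.91 mV

-64 mV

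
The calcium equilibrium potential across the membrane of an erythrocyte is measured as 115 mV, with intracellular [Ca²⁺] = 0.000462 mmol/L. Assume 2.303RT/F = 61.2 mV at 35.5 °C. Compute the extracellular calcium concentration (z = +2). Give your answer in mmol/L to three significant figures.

2.65 mmol/L

Nernst: E = (61.2/2) · log₁₀([out]/[in]), so log₁₀([out]/[in]) = 115.0 × 2 / 61.2 = 3.7582.
[out]/[in] = 10^(3.7582) = 5730.
[out] = 5730 × 0.000462 = 2.647 mmol/L.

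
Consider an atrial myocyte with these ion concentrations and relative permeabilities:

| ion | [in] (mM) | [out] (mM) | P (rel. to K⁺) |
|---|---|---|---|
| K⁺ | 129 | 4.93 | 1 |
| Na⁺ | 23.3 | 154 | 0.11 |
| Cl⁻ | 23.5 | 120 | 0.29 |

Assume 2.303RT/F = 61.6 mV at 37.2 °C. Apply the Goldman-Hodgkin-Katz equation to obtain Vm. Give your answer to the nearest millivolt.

-47 mV

Vm = 61.6 · log₁₀[(Σ P·[cation]ₒ + Σ P·[anion]ᵢ) / (Σ P·[cation]ᵢ + Σ P·[anion]ₒ)]
Numerator = 1×4.93 + 0.11×154 + 0.29×23.5 = 28.69
Denominator = 1×129 + 0.11×23.3 + 0.29×120 = 166.4
Vm = 61.6 · log₁₀(0.17242) = 61.6 × (-0.7634) = -47.03 mV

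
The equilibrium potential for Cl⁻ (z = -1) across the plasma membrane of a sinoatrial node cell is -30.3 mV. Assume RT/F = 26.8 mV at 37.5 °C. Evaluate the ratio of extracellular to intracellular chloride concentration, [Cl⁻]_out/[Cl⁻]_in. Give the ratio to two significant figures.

ln([out]/[in]) = E·z/(26.8) = -30.3 × -1 / 26.8 = 1.1306
[out]/[in] = e^(1.1306) = 3.098

3.1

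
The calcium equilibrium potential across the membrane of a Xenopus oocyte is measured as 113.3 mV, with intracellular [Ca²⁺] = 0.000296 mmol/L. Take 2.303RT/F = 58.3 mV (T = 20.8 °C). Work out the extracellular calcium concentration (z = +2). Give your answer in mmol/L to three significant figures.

Nernst: E = (58.3/2) · log₁₀([out]/[in]), so log₁₀([out]/[in]) = 113.3 × 2 / 58.3 = 3.8868.
[out]/[in] = 10^(3.8868) = 7705.
[out] = 7705 × 0.000296 = 2.281 mmol/L.

2.28 mmol/L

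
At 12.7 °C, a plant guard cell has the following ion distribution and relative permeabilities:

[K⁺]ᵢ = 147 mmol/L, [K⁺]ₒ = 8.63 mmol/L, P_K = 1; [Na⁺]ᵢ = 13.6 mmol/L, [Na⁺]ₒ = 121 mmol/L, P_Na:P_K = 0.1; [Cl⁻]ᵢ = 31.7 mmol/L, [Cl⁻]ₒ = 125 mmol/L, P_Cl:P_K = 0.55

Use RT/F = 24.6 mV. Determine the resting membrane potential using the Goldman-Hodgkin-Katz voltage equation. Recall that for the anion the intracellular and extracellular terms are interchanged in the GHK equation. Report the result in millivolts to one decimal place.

-42.8 mV

Vm = 24.6 · ln[(Σ P·[cation]ₒ + Σ P·[anion]ᵢ) / (Σ P·[cation]ᵢ + Σ P·[anion]ₒ)]
Numerator = 1×8.63 + 0.1×121 + 0.55×31.7 = 38.17
Denominator = 1×147 + 0.1×13.6 + 0.55×125 = 217.1
Vm = 24.6 · ln(0.17579) = 24.6 × (-1.7385) = -42.77 mV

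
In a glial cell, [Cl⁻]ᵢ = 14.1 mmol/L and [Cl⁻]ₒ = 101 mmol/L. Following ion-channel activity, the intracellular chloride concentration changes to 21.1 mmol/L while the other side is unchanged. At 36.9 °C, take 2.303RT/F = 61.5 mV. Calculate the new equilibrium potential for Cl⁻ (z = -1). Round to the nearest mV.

-42 mV

After the shift: [Cl⁻]_out = 101, [Cl⁻]_in = 21.1 mmol/L.
E_new = (61.5/-1)·log₁₀(101/21.1) = -61.50 · (0.6800) = -41.82 mV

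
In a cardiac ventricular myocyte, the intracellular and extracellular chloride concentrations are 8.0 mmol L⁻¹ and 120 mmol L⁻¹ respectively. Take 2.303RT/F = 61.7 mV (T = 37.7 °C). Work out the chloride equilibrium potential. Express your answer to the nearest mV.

E = (61.7/z) · log₁₀([Cl⁻]_out/[Cl⁻]_in) with z = -1.
For an anion, dividing by z = -1 reverses the sign.
= (61.7/-1) · log₁₀(120/8.0) = -61.70 · log₁₀(15)
= -61.70 · (1.1761) = -72.56 mV

-73 mV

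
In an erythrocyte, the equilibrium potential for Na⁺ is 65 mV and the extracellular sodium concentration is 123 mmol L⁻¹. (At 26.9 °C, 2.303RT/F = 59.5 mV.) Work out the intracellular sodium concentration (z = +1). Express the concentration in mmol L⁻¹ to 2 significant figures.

9.9 mmol L⁻¹

Nernst: E = (59.5/1) · log₁₀([out]/[in]), so log₁₀([out]/[in]) = 65.0 × 1 / 59.5 = 1.0924.
[out]/[in] = 10^(1.0924) = 12.37.
[in] = 123 / 12.37 = 9.942 mmol L⁻¹.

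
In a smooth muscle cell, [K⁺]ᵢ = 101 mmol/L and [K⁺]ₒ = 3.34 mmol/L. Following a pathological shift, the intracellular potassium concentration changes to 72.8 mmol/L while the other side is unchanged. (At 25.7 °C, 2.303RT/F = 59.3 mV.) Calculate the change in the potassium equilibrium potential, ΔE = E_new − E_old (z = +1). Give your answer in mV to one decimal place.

E_old = (59.3/1)·log₁₀(3.34/101) = -87.80 mV
E_new = (59.3/1)·log₁₀(3.34/72.8) = -79.37 mV
ΔE = -79.37 − (-87.80) = 8.43 mV

8.4 mV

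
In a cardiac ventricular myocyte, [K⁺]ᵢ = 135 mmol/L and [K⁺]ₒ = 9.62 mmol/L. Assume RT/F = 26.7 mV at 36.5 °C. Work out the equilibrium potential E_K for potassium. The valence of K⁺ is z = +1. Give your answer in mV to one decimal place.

-70.5 mV

E = (26.7/z) · ln([K⁺]_out/[K⁺]_in) with z = +1.
= (26.7/1) · ln(9.62/135) = 26.70 · ln(0.07126)
= 26.70 · (-2.6414) = -70.53 mV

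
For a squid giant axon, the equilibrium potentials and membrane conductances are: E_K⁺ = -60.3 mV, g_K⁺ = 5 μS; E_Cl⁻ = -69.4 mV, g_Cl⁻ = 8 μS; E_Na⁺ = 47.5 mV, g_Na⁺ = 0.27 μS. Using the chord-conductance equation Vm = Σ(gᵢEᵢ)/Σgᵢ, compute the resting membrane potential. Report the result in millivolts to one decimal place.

-63.6 mV

Σ gᵢEᵢ = 5·(-60.3) + 8·(-69.4) + 0.27·(47.5) = -843.88
Σ gᵢ = 5 + 8 + 0.27 = 13.27
Vm = -843.88 / 13.27 = -63.59 mV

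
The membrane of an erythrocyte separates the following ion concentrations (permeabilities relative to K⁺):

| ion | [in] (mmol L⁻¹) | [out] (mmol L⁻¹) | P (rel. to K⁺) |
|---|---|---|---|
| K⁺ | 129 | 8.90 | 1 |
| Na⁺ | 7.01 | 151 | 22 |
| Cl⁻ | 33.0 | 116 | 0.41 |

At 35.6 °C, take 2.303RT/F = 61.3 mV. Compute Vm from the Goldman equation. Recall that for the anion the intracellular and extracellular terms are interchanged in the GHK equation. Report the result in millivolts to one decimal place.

61.6 mV

Vm = 61.3 · log₁₀[(Σ P·[cation]ₒ + Σ P·[anion]ᵢ) / (Σ P·[cation]ᵢ + Σ P·[anion]ₒ)]
Numerator = 1×8.90 + 22×151 + 0.41×33.0 = 3344
Denominator = 1×129 + 22×7.01 + 0.41×116 = 330.8
Vm = 61.3 · log₁₀(10.111) = 61.3 × (1.0048) = 61.59 mV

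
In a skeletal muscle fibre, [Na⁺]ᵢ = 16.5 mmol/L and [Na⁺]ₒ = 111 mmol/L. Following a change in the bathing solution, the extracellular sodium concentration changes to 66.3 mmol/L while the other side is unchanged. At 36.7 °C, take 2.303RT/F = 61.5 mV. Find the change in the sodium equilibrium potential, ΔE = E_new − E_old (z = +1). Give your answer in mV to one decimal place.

E_old = (61.5/1)·log₁₀(111/16.5) = 50.91 mV
E_new = (61.5/1)·log₁₀(66.3/16.5) = 37.15 mV
ΔE = 37.15 − (50.91) = -13.76 mV

-13.8 mV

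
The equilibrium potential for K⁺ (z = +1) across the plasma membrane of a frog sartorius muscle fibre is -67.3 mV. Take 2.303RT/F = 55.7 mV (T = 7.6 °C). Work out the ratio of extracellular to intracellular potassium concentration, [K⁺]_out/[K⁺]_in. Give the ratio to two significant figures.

0.062

log₁₀([out]/[in]) = E·z/(55.7) = -67.3 × 1 / 55.7 = -1.2083
[out]/[in] = 10^(-1.2083) = 0.06191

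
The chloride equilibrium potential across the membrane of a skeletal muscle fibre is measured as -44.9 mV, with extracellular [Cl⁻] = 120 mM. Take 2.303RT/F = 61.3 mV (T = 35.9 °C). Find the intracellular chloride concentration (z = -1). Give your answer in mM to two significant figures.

22 mM

Nernst: E = (61.3/-1) · log₁₀([out]/[in]), so log₁₀([out]/[in]) = -44.9 × -1 / 61.3 = 0.7325.
[out]/[in] = 10^(0.7325) = 5.401.
[in] = 120 / 5.401 = 22.22 mM.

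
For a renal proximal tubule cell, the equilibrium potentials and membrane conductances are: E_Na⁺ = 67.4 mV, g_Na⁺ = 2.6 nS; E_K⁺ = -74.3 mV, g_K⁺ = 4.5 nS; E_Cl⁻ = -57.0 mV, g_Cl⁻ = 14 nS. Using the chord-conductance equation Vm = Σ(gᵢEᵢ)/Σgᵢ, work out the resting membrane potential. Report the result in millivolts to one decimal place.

-45.4 mV

Σ gᵢEᵢ = 2.6·(67.4) + 4.5·(-74.3) + 14·(-57.0) = -957.11
Σ gᵢ = 2.6 + 4.5 + 14 = 21.1
Vm = -957.11 / 21.1 = -45.36 mV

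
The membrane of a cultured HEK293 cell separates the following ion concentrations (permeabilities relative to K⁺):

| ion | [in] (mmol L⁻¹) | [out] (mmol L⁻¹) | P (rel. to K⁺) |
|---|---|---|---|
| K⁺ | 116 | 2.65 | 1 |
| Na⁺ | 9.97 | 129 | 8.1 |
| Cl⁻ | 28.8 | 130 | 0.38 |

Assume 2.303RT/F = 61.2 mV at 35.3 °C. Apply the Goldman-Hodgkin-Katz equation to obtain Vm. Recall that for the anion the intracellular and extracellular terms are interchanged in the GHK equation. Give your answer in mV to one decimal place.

38.8 mV

Vm = 61.2 · log₁₀[(Σ P·[cation]ₒ + Σ P·[anion]ᵢ) / (Σ P·[cation]ᵢ + Σ P·[anion]ₒ)]
Numerator = 1×2.65 + 8.1×129 + 0.38×28.8 = 1058
Denominator = 1×116 + 8.1×9.97 + 0.38×130 = 246.2
Vm = 61.2 · log₁₀(4.3001) = 61.2 × (0.6335) = 38.77 mV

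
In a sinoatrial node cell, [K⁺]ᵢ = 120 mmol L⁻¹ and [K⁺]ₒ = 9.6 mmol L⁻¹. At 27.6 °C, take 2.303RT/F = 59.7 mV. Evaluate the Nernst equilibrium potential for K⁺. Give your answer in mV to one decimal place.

E = (59.7/z) · log₁₀([K⁺]_out/[K⁺]_in) with z = +1.
= (59.7/1) · log₁₀(9.6/120) = 59.70 · log₁₀(0.08)
= 59.70 · (-1.0969) = -65.49 mV

-65.5 mV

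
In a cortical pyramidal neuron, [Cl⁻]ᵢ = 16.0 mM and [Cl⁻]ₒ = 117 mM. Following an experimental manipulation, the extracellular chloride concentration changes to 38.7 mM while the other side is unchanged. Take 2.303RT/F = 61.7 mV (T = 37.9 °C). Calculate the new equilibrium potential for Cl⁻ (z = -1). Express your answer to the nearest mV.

-24 mV

After the shift: [Cl⁻]_out = 38.7, [Cl⁻]_in = 16.0 mM.
E_new = (61.7/-1)·log₁₀(38.7/16.0) = -61.70 · (0.3836) = -23.67 mV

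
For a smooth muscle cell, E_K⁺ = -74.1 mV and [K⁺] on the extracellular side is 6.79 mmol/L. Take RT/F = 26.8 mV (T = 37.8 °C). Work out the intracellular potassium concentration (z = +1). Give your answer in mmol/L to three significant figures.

Nernst: E = (26.8/1) · ln([out]/[in]), so ln([out]/[in]) = -74.1 × 1 / 26.8 = -2.7649.
[out]/[in] = e^(-2.7649) = 0.06298.
[in] = 6.79 / 0.06298 = 107.8 mmol/L.

108 mmol/L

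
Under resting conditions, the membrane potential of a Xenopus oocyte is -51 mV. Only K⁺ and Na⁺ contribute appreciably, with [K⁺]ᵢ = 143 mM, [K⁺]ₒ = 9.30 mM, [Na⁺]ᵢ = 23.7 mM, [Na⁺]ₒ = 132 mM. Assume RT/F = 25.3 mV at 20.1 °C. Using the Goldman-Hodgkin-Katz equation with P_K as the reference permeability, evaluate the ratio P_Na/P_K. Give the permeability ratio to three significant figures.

0.0757

Let α = P_Na/P_K. GHK: Vm = 25.3·ln[(Kₒ + α·Naₒ)/(Kᵢ + α·Naᵢ)].
e^(Vm/25.3) = e^(-51.0/25.3) = 0.13321
So 0.13321·(Kᵢ + α·Naᵢ) = Kₒ + α·Naₒ → α = (0.13321·143.0 − 9.3) / (132.0 − 0.13321·23.7)
α = (19.05 − 9.3) / (132.0 − 3.157) = 9.749/128.8 = 0.07567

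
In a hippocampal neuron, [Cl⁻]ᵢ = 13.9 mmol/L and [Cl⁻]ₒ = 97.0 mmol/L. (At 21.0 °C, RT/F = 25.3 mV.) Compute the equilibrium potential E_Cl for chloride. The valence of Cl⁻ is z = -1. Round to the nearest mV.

-49 mV

E = (25.3/z) · ln([Cl⁻]_out/[Cl⁻]_in) with z = -1.
For an anion, dividing by z = -1 reverses the sign.
= (25.3/-1) · ln(97.0/13.9) = -25.30 · ln(6.978)
= -25.30 · (1.9428) = -49.15 mV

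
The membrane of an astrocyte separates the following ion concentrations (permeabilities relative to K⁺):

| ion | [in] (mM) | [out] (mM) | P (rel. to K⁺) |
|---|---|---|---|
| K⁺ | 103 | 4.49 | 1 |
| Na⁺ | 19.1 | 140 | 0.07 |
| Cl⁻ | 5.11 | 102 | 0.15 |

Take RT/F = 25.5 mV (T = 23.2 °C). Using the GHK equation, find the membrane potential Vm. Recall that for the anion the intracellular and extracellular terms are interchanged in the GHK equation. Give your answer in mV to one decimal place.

Vm = 25.5 · ln[(Σ P·[cation]ₒ + Σ P·[anion]ᵢ) / (Σ P·[cation]ᵢ + Σ P·[anion]ₒ)]
Numerator = 1×4.49 + 0.07×140 + 0.15×5.11 = 15.06
Denominator = 1×103 + 0.07×19.1 + 0.15×102 = 119.6
Vm = 25.5 · ln(0.12585) = 25.5 × (-2.0727) = -52.85 mV

-52.9 mV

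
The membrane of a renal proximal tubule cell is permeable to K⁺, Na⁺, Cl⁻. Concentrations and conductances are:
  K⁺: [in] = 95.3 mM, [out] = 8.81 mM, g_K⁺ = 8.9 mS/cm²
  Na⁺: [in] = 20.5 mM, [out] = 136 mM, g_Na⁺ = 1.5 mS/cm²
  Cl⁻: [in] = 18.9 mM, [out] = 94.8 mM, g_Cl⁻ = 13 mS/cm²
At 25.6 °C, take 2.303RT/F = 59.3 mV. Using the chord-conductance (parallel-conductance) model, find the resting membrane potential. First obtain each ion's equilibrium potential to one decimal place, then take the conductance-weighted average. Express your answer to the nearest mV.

-43 mV

E_K⁺ = (59.3/1)·log₁₀(8.81/95.3) = -61.3 mV
E_Na⁺ = (59.3/1)·log₁₀(136/20.5) = 48.7 mV
E_Cl⁻ = (59.3/-1)·log₁₀(94.8/18.9) = -41.5 mV
Vm = (Σ gᵢEᵢ)/(Σ gᵢ) = (8.9·-61.3 + 1.5·48.7 + 13·-41.5) / (8.9 + 1.5 + 13)
= -1012.02 / 23.4 = -43.25 mV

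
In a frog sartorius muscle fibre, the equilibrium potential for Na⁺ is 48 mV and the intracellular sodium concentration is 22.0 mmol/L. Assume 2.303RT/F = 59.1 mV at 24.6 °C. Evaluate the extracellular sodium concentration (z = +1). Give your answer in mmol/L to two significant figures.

140 mmol/L

Nernst: E = (59.1/1) · log₁₀([out]/[in]), so log₁₀([out]/[in]) = 48.0 × 1 / 59.1 = 0.8122.
[out]/[in] = 10^(0.8122) = 6.489.
[out] = 6.489 × 22.0 = 142.8 mmol/L.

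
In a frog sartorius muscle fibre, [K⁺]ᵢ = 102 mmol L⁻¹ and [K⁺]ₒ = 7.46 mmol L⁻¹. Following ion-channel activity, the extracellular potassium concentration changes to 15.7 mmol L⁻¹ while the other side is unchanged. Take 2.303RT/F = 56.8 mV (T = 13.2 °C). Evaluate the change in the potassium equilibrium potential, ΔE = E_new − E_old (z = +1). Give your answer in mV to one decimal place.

18.4 mV

E_old = (56.8/1)·log₁₀(7.46/102) = -64.52 mV
E_new = (56.8/1)·log₁₀(15.7/102) = -46.16 mV
ΔE = -46.16 − (-64.52) = 18.36 mV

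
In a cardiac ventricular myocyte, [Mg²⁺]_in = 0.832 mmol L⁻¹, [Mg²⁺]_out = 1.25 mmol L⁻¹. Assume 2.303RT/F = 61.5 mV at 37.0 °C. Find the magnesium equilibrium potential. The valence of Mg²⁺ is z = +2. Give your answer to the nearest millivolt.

E = (61.5/z) · log₁₀([Mg²⁺]_out/[Mg²⁺]_in) with z = +2.
= (61.5/2) · log₁₀(1.25/0.832) = 30.75 · log₁₀(1.502)
= 30.75 · (0.1768) = 5.44 mV

5 mV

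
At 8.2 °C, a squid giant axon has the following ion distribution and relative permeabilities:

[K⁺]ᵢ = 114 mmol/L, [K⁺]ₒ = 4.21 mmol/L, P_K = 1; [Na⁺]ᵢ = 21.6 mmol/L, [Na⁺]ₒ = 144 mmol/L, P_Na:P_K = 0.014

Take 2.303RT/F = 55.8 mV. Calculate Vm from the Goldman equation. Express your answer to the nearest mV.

Vm = 55.8 · log₁₀[(Σ P·[cation]ₒ + Σ P·[anion]ᵢ) / (Σ P·[cation]ᵢ + Σ P·[anion]ₒ)]
Numerator = 1×4.21 + 0.014×144 = 6.226
Denominator = 1×114 + 0.014×21.6 = 114.3
Vm = 55.8 · log₁₀(0.05447) = 55.8 × (-1.2638) = -70.52 mV

-71 mV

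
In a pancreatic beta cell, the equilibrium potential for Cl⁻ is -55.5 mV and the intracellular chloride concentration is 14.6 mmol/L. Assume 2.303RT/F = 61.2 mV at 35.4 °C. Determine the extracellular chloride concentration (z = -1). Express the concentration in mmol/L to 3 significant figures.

Nernst: E = (61.2/-1) · log₁₀([out]/[in]), so log₁₀([out]/[in]) = -55.5 × -1 / 61.2 = 0.9069.
[out]/[in] = 10^(0.9069) = 8.07.
[out] = 8.07 × 14.6 = 117.8 mmol/L.

118 mmol/L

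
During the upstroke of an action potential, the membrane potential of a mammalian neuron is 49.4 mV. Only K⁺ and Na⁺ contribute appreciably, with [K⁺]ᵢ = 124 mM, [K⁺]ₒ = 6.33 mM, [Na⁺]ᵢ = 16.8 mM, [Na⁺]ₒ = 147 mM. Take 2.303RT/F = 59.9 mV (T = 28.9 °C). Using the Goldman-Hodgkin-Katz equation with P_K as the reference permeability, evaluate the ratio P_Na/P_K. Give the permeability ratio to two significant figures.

24

Let α = P_Na/P_K. GHK: Vm = 59.9·log₁₀[(Kₒ + α·Naₒ)/(Kᵢ + α·Naᵢ)].
10^(Vm/59.9) = 10^(49.4/59.9) = 6.6789
So 6.6789·(Kᵢ + α·Naᵢ) = Kₒ + α·Naₒ → α = (6.6789·124.0 − 6.33) / (147.0 − 6.6789·16.8)
α = (828.2 − 6.33) / (147.0 − 112.2) = 821.9/34.79 = 23.62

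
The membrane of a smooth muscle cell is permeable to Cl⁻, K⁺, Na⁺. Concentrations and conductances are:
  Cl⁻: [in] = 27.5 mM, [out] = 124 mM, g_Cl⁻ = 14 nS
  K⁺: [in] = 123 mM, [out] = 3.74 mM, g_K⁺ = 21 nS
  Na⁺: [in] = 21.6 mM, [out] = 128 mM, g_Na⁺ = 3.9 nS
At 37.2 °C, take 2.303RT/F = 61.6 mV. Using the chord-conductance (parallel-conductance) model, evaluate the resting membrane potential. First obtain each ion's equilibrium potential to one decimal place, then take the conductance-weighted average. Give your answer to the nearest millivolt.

E_Cl⁻ = (61.6/-1)·log₁₀(124/27.5) = -40.3 mV
E_K⁺ = (61.6/1)·log₁₀(3.74/123) = -93.4 mV
E_Na⁺ = (61.6/1)·log₁₀(128/21.6) = 47.6 mV
Vm = (Σ gᵢEᵢ)/(Σ gᵢ) = (14·-40.3 + 21·-93.4 + 3.9·47.6) / (14 + 21 + 3.9)
= -2339.96 / 38.9 = -60.15 mV

-60 mV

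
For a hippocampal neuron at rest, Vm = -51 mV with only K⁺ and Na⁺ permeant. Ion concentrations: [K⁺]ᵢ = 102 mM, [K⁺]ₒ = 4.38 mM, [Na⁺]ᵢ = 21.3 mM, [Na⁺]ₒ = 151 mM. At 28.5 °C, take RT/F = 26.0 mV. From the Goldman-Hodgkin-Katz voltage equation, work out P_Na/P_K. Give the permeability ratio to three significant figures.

Let α = P_Na/P_K. GHK: Vm = 26.0·ln[(Kₒ + α·Naₒ)/(Kᵢ + α·Naᵢ)].
e^(Vm/26.0) = e^(-51.0/26.0) = 0.14064
So 0.14064·(Kᵢ + α·Naᵢ) = Kₒ + α·Naₒ → α = (0.14064·102.0 − 4.38) / (151.0 − 0.14064·21.3)
α = (14.35 − 4.38) / (151.0 − 2.996) = 9.965/148 = 0.06733

0.0673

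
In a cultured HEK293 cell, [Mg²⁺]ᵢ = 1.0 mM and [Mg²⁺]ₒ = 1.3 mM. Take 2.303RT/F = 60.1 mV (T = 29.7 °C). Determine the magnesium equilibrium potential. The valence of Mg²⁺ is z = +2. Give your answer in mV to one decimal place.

E = (60.1/z) · log₁₀([Mg²⁺]_out/[Mg²⁺]_in) with z = +2.
= (60.1/2) · log₁₀(1.3/1.0) = 30.05 · log₁₀(1.3)
= 30.05 · (0.1139) = 3.42 mV

3.4 mV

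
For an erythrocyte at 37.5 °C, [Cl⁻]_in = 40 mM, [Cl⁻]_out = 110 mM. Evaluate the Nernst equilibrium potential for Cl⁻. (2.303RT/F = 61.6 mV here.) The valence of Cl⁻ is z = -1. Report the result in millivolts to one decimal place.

-27.1 mV

E = (61.6/z) · log₁₀([Cl⁻]_out/[Cl⁻]_in) with z = -1.
For an anion, dividing by z = -1 reverses the sign.
= (61.6/-1) · log₁₀(110/40) = -61.60 · log₁₀(2.75)
= -61.60 · (0.4393) = -27.06 mV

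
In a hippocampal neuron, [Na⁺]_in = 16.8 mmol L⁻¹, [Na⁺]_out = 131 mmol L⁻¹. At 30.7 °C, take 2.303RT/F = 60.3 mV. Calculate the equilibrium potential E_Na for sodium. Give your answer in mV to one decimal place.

E = (60.3/z) · log₁₀([Na⁺]_out/[Na⁺]_in) with z = +1.
= (60.3/1) · log₁₀(131/16.8) = 60.30 · log₁₀(7.798)
= 60.30 · (0.8920) = 53.79 mV

53.8 mV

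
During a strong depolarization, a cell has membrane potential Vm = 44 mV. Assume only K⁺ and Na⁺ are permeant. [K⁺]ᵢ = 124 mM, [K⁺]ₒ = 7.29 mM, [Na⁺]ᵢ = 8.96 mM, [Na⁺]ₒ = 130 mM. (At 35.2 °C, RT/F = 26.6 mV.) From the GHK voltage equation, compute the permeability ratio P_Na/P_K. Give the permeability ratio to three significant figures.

7.71

Let α = P_Na/P_K. GHK: Vm = 26.6·ln[(Kₒ + α·Naₒ)/(Kᵢ + α·Naᵢ)].
e^(Vm/26.6) = e^(44.0/26.6) = 5.2286
So 5.2286·(Kᵢ + α·Naᵢ) = Kₒ + α·Naₒ → α = (5.2286·124.0 − 7.29) / (130.0 − 5.2286·8.96)
α = (648.3 − 7.29) / (130.0 − 46.85) = 641.1/83.15 = 7.709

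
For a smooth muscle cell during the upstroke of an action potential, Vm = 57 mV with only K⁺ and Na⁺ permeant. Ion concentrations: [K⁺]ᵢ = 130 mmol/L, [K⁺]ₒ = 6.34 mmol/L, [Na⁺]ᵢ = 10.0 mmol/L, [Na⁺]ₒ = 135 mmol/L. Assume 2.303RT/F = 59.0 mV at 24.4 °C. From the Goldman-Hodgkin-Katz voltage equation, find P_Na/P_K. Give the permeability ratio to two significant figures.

28

Let α = P_Na/P_K. GHK: Vm = 59.0·log₁₀[(Kₒ + α·Naₒ)/(Kᵢ + α·Naᵢ)].
10^(Vm/59.0) = 10^(57.0/59.0) = 9.2491
So 9.2491·(Kᵢ + α·Naᵢ) = Kₒ + α·Naₒ → α = (9.2491·130.0 − 6.34) / (135.0 − 9.2491·10.0)
α = (1202 − 6.34) / (135.0 − 92.49) = 1196/42.51 = 28.14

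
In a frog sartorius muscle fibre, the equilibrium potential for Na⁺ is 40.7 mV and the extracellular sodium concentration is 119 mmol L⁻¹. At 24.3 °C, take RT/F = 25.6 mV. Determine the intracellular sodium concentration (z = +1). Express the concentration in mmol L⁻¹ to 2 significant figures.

Nernst: E = (25.6/1) · ln([out]/[in]), so ln([out]/[in]) = 40.7 × 1 / 25.6 = 1.5898.
[out]/[in] = e^(1.5898) = 4.903.
[in] = 119 / 4.903 = 24.27 mmol L⁻¹.

24 mmol L⁻¹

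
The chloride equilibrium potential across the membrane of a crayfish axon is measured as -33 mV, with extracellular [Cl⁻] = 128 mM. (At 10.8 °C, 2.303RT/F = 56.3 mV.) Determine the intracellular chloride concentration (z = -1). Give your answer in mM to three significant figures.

Nernst: E = (56.3/-1) · log₁₀([out]/[in]), so log₁₀([out]/[in]) = -33.0 × -1 / 56.3 = 0.5861.
[out]/[in] = 10^(0.5861) = 3.856.
[in] = 128 / 3.856 = 33.19 mM.

33.2 mM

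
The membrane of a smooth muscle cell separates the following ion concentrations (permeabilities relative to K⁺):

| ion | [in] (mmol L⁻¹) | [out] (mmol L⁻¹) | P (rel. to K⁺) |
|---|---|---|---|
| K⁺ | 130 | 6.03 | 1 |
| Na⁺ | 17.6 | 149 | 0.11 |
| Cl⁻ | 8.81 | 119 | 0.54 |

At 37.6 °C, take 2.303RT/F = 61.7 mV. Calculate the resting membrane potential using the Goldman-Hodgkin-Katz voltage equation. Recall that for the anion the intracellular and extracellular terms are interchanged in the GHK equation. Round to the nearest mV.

-53 mV

Vm = 61.7 · log₁₀[(Σ P·[cation]ₒ + Σ P·[anion]ᵢ) / (Σ P·[cation]ᵢ + Σ P·[anion]ₒ)]
Numerator = 1×6.03 + 0.11×149 + 0.54×8.81 = 27.18
Denominator = 1×130 + 0.11×17.6 + 0.54×119 = 196.2
Vm = 61.7 · log₁₀(0.13852) = 61.7 × (-0.8585) = -52.97 mV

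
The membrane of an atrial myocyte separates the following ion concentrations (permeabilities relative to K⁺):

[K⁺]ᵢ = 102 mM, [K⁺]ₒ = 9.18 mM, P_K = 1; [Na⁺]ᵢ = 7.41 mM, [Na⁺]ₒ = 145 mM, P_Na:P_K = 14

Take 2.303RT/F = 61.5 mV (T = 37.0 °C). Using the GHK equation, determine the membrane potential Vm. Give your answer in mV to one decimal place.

Vm = 61.5 · log₁₀[(Σ P·[cation]ₒ + Σ P·[anion]ᵢ) / (Σ P·[cation]ᵢ + Σ P·[anion]ₒ)]
Numerator = 1×9.18 + 14×145 = 2039
Denominator = 1×102 + 14×7.41 = 205.7
Vm = 61.5 · log₁₀(9.9114) = 61.5 × (0.9961) = 61.26 mV

61.3 mV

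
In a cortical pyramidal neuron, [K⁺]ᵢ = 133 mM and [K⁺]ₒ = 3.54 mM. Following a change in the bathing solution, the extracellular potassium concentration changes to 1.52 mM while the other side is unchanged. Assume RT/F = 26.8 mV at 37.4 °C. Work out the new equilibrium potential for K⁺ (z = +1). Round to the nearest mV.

After the shift: [K⁺]_out = 1.52, [K⁺]_in = 133 mM.
E_new = (26.8/1)·ln(1.52/133) = 26.80 · (-4.4716) = -119.84 mV

-120 mV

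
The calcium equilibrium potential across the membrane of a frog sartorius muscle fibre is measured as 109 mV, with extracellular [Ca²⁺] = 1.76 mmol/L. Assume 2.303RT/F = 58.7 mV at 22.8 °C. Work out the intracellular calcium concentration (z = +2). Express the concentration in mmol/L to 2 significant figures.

0.00034 mmol/L

Nernst: E = (58.7/2) · log₁₀([out]/[in]), so log₁₀([out]/[in]) = 109.0 × 2 / 58.7 = 3.7138.
[out]/[in] = 10^(3.7138) = 5174.
[in] = 1.76 / 5174 = 0.0003402 mmol/L.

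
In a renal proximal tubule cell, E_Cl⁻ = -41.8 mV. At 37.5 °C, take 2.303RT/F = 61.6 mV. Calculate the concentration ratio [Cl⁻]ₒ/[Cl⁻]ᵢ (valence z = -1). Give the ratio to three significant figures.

log₁₀([out]/[in]) = E·z/(61.6) = -41.8 × -1 / 61.6 = 0.6786
[out]/[in] = 10^(0.6786) = 4.771

4.77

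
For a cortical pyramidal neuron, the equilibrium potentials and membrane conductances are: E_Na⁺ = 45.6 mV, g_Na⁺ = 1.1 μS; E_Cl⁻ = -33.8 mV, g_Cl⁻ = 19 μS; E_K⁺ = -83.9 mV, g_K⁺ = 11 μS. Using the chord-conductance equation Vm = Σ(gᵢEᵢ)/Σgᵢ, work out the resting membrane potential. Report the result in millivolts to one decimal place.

-48.7 mV

Σ gᵢEᵢ = 1.1·(45.6) + 19·(-33.8) + 11·(-83.9) = -1514.94
Σ gᵢ = 1.1 + 19 + 11 = 31.1
Vm = -1514.94 / 31.1 = -48.71 mV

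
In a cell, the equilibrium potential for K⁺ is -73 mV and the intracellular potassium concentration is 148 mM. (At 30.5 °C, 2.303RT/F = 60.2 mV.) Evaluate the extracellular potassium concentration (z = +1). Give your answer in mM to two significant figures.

9.1 mM

Nernst: E = (60.2/1) · log₁₀([out]/[in]), so log₁₀([out]/[in]) = -73.0 × 1 / 60.2 = -1.2126.
[out]/[in] = 10^(-1.2126) = 0.06129.
[out] = 0.06129 × 148 = 9.071 mM.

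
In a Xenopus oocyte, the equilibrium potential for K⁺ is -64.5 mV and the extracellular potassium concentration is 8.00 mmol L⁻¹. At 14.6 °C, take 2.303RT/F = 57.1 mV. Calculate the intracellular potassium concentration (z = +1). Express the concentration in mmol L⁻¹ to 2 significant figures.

Nernst: E = (57.1/1) · log₁₀([out]/[in]), so log₁₀([out]/[in]) = -64.5 × 1 / 57.1 = -1.1296.
[out]/[in] = 10^(-1.1296) = 0.0742.
[in] = 8.00 / 0.0742 = 107.8 mmol L⁻¹.

110 mmol L⁻¹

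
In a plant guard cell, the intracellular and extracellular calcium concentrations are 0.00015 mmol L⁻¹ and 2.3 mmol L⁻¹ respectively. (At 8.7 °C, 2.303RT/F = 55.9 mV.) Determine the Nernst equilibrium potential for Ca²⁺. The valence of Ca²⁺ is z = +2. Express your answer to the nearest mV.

E = (55.9/z) · log₁₀([Ca²⁺]_out/[Ca²⁺]_in) with z = +2.
= (55.9/2) · log₁₀(2.3/0.00015) = 27.95 · log₁₀(1.533e+04)
= 27.95 · (4.1856) = 116.99 mV

117 mV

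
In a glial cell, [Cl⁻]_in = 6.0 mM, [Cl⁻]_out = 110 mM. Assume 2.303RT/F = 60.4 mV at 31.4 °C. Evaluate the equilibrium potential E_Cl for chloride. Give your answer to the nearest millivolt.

-76 mV

E = (60.4/z) · log₁₀([Cl⁻]_out/[Cl⁻]_in) with z = -1.
For an anion, dividing by z = -1 reverses the sign.
= (60.4/-1) · log₁₀(110/6.0) = -60.40 · log₁₀(18.33)
= -60.40 · (1.2632) = -76.30 mV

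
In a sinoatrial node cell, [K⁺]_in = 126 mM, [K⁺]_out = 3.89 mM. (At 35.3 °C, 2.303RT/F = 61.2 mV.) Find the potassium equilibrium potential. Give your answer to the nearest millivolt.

E = (61.2/z) · log₁₀([K⁺]_out/[K⁺]_in) with z = +1.
= (61.2/1) · log₁₀(3.89/126) = 61.20 · log₁₀(0.03087)
= 61.20 · (-1.5104) = -92.44 mV

-92 mV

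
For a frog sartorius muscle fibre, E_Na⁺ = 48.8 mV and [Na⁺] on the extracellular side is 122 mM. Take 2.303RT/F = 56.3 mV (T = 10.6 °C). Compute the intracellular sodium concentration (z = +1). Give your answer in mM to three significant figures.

Nernst: E = (56.3/1) · log₁₀([out]/[in]), so log₁₀([out]/[in]) = 48.8 × 1 / 56.3 = 0.8668.
[out]/[in] = 10^(0.8668) = 7.358.
[in] = 122 / 7.358 = 16.58 mM.

16.6 mM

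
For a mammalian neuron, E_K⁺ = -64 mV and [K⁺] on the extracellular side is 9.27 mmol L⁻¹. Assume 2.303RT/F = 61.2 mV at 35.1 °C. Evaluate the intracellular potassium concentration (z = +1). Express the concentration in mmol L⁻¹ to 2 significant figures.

100 mmol L⁻¹

Nernst: E = (61.2/1) · log₁₀([out]/[in]), so log₁₀([out]/[in]) = -64.0 × 1 / 61.2 = -1.0458.
[out]/[in] = 10^(-1.0458) = 0.09.
[in] = 9.27 / 0.09 = 103 mmol L⁻¹.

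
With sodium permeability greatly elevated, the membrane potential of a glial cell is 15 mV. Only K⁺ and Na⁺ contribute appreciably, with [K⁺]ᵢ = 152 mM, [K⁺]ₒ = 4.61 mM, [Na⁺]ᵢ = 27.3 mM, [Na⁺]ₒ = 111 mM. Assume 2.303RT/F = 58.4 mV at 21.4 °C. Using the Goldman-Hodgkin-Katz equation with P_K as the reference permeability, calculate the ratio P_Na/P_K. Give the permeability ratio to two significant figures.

Let α = P_Na/P_K. GHK: Vm = 58.4·log₁₀[(Kₒ + α·Naₒ)/(Kᵢ + α·Naᵢ)].
10^(Vm/58.4) = 10^(15.0/58.4) = 1.8065
So 1.8065·(Kᵢ + α·Naᵢ) = Kₒ + α·Naₒ → α = (1.8065·152.0 − 4.61) / (111.0 − 1.8065·27.3)
α = (274.6 − 4.61) / (111.0 − 49.32) = 270/61.68 = 4.377

4.4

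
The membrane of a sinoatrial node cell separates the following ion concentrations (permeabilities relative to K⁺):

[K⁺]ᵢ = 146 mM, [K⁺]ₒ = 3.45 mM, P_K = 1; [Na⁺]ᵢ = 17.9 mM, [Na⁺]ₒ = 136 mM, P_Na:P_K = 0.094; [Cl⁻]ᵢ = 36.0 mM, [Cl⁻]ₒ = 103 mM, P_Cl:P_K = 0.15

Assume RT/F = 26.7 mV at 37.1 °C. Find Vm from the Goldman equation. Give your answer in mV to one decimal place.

Vm = 26.7 · ln[(Σ P·[cation]ₒ + Σ P·[anion]ᵢ) / (Σ P·[cation]ᵢ + Σ P·[anion]ₒ)]
Numerator = 1×3.45 + 0.094×136 + 0.15×36.0 = 21.63
Denominator = 1×146 + 0.094×17.9 + 0.15×103 = 163.1
Vm = 26.7 · ln(0.13262) = 26.7 × (-2.0203) = -53.94 mV

-53.9 mV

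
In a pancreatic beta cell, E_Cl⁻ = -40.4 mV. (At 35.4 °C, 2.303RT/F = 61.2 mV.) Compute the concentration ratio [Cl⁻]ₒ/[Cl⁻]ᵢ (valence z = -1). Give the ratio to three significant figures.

log₁₀([out]/[in]) = E·z/(61.2) = -40.4 × -1 / 61.2 = 0.6601
[out]/[in] = 10^(0.6601) = 4.572

4.57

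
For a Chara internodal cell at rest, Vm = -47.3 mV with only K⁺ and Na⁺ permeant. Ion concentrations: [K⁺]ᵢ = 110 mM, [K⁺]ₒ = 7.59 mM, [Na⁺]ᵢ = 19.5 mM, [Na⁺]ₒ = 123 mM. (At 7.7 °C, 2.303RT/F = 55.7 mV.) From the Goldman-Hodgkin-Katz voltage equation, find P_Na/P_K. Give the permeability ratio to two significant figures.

0.066

Let α = P_Na/P_K. GHK: Vm = 55.7·log₁₀[(Kₒ + α·Naₒ)/(Kᵢ + α·Naᵢ)].
10^(Vm/55.7) = 10^(-47.3/55.7) = 0.14152
So 0.14152·(Kᵢ + α·Naᵢ) = Kₒ + α·Naₒ → α = (0.14152·110.0 − 7.59) / (123.0 − 0.14152·19.5)
α = (15.57 − 7.59) / (123.0 − 2.76) = 7.977/120.2 = 0.06634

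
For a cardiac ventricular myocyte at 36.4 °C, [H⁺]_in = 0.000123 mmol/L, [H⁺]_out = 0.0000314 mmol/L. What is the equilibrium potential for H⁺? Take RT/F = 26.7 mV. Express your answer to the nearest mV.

-36 mV

E = (26.7/z) · ln([H⁺]_out/[H⁺]_in) with z = +1.
= (26.7/1) · ln(0.0000314/0.000123) = 26.70 · ln(0.2553)
= 26.70 · (-1.3654) = -36.46 mV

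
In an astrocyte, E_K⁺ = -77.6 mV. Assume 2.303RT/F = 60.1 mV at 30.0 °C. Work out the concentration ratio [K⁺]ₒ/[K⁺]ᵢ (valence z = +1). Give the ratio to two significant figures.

0.051

log₁₀([out]/[in]) = E·z/(60.1) = -77.6 × 1 / 60.1 = -1.2912
[out]/[in] = 10^(-1.2912) = 0.05115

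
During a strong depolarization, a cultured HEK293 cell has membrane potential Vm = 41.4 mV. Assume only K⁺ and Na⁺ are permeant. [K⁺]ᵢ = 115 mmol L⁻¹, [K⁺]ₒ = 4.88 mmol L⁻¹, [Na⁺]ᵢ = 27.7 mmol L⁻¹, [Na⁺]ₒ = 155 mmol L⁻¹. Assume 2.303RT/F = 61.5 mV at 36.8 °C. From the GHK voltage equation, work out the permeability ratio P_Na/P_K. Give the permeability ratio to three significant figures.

21.9

Let α = P_Na/P_K. GHK: Vm = 61.5·log₁₀[(Kₒ + α·Naₒ)/(Kᵢ + α·Naᵢ)].
10^(Vm/61.5) = 10^(41.4/61.5) = 4.7116
So 4.7116·(Kᵢ + α·Naᵢ) = Kₒ + α·Naₒ → α = (4.7116·115.0 − 4.88) / (155.0 − 4.7116·27.7)
α = (541.8 − 4.88) / (155.0 − 130.5) = 537/24.49 = 21.93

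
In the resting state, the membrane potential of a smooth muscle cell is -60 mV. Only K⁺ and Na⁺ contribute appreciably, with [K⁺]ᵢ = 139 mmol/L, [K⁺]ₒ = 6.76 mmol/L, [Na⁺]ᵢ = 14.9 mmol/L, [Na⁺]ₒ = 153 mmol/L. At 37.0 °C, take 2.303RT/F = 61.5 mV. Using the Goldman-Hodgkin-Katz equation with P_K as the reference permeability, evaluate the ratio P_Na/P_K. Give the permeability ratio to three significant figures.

0.0525

Let α = P_Na/P_K. GHK: Vm = 61.5·log₁₀[(Kₒ + α·Naₒ)/(Kᵢ + α·Naᵢ)].
10^(Vm/61.5) = 10^(-60.0/61.5) = 0.10578
So 0.10578·(Kᵢ + α·Naᵢ) = Kₒ + α·Naₒ → α = (0.10578·139.0 − 6.76) / (153.0 − 0.10578·14.9)
α = (14.7 − 6.76) / (153.0 − 1.576) = 7.943/151.4 = 0.05246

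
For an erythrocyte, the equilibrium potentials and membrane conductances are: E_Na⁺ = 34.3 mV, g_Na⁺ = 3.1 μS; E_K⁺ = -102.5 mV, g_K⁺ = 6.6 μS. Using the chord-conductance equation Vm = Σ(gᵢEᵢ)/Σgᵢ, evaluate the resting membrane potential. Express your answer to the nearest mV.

-59 mV

Σ gᵢEᵢ = 3.1·(34.3) + 6.6·(-102.5) = -570.17
Σ gᵢ = 3.1 + 6.6 = 9.7
Vm = -570.17 / 9.7 = -58.78 mV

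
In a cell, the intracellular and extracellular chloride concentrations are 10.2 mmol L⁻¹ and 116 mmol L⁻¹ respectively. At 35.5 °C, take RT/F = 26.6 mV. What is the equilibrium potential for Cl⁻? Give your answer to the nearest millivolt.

-65 mV

E = (26.6/z) · ln([Cl⁻]_out/[Cl⁻]_in) with z = -1.
For an anion, dividing by z = -1 reverses the sign.
= (26.6/-1) · ln(116/10.2) = -26.60 · ln(11.37)
= -26.60 · (2.4312) = -64.67 mV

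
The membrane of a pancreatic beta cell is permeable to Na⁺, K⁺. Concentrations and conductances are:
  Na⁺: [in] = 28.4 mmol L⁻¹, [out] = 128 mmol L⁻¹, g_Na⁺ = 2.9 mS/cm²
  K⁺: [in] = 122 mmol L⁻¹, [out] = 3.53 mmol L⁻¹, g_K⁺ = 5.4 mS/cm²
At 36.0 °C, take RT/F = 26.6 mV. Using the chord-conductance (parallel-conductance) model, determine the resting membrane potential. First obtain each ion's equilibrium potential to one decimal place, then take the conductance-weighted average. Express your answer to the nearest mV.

E_Na⁺ = (26.6/1)·ln(128/28.4) = 40.1 mV
E_K⁺ = (26.6/1)·ln(3.53/122) = -94.2 mV
Vm = (Σ gᵢEᵢ)/(Σ gᵢ) = (2.9·40.1 + 5.4·-94.2) / (2.9 + 5.4)
= -392.39 / 8.3 = -47.28 mV

-47 mV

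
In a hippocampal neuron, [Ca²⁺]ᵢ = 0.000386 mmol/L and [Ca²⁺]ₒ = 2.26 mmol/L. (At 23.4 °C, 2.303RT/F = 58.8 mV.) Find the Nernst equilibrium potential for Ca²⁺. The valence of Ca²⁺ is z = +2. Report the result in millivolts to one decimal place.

E = (58.8/z) · log₁₀([Ca²⁺]_out/[Ca²⁺]_in) with z = +2.
= (58.8/2) · log₁₀(2.26/0.000386) = 29.40 · log₁₀(5855)
= 29.40 · (3.7675) = 110.77 mV

110.8 mV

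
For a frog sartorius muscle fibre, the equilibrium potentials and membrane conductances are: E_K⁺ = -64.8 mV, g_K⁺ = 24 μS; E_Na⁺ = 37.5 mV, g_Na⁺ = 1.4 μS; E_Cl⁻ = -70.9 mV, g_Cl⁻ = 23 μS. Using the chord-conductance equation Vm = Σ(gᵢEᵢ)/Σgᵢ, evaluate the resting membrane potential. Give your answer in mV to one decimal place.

-64.7 mV

Σ gᵢEᵢ = 24·(-64.8) + 1.4·(37.5) + 23·(-70.9) = -3133.40
Σ gᵢ = 24 + 1.4 + 23 = 48.4
Vm = -3133.40 / 48.4 = -64.74 mV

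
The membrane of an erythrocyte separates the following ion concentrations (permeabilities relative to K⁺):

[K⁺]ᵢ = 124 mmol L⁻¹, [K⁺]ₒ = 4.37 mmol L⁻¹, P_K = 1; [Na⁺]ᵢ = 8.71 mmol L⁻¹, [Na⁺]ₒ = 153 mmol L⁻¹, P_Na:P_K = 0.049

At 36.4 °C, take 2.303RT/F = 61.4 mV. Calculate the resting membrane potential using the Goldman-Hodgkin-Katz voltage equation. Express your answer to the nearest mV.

-63 mV

Vm = 61.4 · log₁₀[(Σ P·[cation]ₒ + Σ P·[anion]ᵢ) / (Σ P·[cation]ᵢ + Σ P·[anion]ₒ)]
Numerator = 1×4.37 + 0.049×153 = 11.87
Denominator = 1×124 + 0.049×8.71 = 124.4
Vm = 61.4 · log₁₀(0.095373) = 61.4 × (-1.0206) = -62.66 mV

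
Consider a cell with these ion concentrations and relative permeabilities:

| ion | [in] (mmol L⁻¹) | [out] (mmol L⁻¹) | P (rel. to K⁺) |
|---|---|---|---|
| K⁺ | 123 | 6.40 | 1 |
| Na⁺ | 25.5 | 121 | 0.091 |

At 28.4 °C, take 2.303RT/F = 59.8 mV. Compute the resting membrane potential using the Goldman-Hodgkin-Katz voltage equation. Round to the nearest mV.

-51 mV

Vm = 59.8 · log₁₀[(Σ P·[cation]ₒ + Σ P·[anion]ᵢ) / (Σ P·[cation]ᵢ + Σ P·[anion]ₒ)]
Numerator = 1×6.40 + 0.091×121 = 17.41
Denominator = 1×123 + 0.091×25.5 = 125.3
Vm = 59.8 · log₁₀(0.13893) = 59.8 × (-0.8572) = -51.26 mV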